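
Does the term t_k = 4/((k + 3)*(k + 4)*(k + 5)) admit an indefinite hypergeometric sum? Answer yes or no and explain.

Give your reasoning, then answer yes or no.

Ratio r(k) = (k + 3)/(k + 6).
Normal form (A,B,C) = (k + 3, k + 6, 1).
Solve (k + 3)·f(k+1) − (k + 5)·f(k) = 1.
Bound: deg f ≤ 2.
A polynomial solution: f(k) = k*(k + 7)/24.
R(k) = B(k−1)·f(k)/C(k) = k*(k + 5)*(k + 7)/24; s_k = R·t_k = k*(k + 7)/(6*(k + 3)*(k + 4)).
Check: Δs_k = 4/(k**3 + 12*k**2 + 47*k + 60). ✓

Yes. s_k = k*(k + 7)/(6*(k + 3)*(k + 4)).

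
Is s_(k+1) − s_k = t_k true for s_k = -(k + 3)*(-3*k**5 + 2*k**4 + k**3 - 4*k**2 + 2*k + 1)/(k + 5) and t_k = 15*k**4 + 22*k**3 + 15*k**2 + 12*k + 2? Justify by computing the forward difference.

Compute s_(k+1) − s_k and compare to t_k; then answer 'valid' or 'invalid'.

s_(k+1) = (3*k**6 + 25*k**5 + 73*k**4 + 103*k**3 + 86*k**2 + 41*k + 4)/(k + 6)
s_(k+1) − s_k = (15*k**6 + 163*k**5 + 509*k**4 + 585*k**3 + 418*k**2 + 254*k + 38)/(k**2 + 11*k + 30)
(s_(k+1) − s_k) − t_k = 2*(-12*k**5 - 99*k**4 - 126*k**3 - 83*k**2 - 64*k - 11)/(k**2 + 11*k + 30)

Invalid: residual 2*(-12*k**5 - 99*k**4 - 126*k**3 - 83*k**2 - 64*k - 11)/(k**2 + 11*k + 30) ≠ 0.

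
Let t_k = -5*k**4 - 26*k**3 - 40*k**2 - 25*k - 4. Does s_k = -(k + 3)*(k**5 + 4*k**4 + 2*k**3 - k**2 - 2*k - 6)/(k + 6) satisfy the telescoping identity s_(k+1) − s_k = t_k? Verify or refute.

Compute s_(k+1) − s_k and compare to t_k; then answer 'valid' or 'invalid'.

s_(k+1) = (-k**6 - 13*k**5 - 64*k**4 - 151*k**3 - 179*k**2 - 90*k + 8)/(k + 7)
s_(k+1) − s_k = (-5*k**6 - 79*k**5 - 432*k**4 - 1055*k**3 - 1211*k**2 - 634*k - 78)/(k**2 + 13*k + 42)
(s_(k+1) − s_k) − t_k = 6*(2*k**5 + 26*k**4 + 97*k**3 + 133*k**2 + 78*k + 15)/(k**2 + 13*k + 42)

Invalid: residual 6*(2*k**5 + 26*k**4 + 97*k**3 + 133*k**2 + 78*k + 15)/(k**2 + 13*k + 42) ≠ 0.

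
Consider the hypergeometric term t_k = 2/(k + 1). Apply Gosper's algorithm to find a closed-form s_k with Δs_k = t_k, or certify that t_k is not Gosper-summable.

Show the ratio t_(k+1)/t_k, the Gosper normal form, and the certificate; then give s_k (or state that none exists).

Step 1: r(k) = (k + 1)/(k + 2).
Normal form (A,B,C) = (k + 1, k + 2, 1).
Need (k + 1)·f(k+1) − (k + 1)·f(k) = 1.
d = 0 from the (1,1,0) case.
f = c0 ⇒ A·f(k+1) − B(k−1)·f(k) − C = -1. The system {-1 = 0} is inconsistent; no antidifference.

none (Gosper's algorithm certifies no s_k)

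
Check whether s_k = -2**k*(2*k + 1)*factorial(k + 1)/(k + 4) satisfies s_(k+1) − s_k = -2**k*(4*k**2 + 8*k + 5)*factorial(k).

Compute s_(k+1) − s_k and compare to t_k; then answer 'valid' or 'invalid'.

s_(k+1) = -2**(k + 1)*(2*k + 3)*factorial(k + 2)/(k + 5)
s_(k+1) − s_k = -2**k*(4*k**3 + 28*k**2 + 57*k + 43)*factorial(k + 1)/((k + 4)*(k + 5))
(s_(k+1) − s_k) − t_k = 3*2**k*(4*k**3 + 24*k**2 + 35*k + 19)*factorial(k)/((k + 4)*(k + 5))

Invalid: residual 3*2**k*(4*k**3 + 24*k**2 + 35*k + 19)*factorial(k)/((k + 4)*(k + 5)) ≠ 0.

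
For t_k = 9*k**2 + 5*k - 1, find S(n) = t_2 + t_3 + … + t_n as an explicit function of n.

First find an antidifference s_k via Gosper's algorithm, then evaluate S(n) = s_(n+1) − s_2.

The ratio is (9*k**2 + 23*k + 13)/(9*k**2 + 5*k - 1).
Take A(k)=1, B(k)=1, C(k)=k**2 + 5*k/9 - 1/9.
Set up (1)·f(k+1) − (1)·f(k) − (k**2 + 5*k/9 - 1/9) = 0.
d = 3 from the (0,0,2) case.
Solve for f: f(k) = k*(3*k**2 - 2*k - 2)/9 (degree 3 ≤ 3).
So s_k = (B(k−1)f/C)·t_k = (k*(3*k**2 - 2*k - 2)/(9*k**2 + 5*k - 1))·t_k = k*(3*k**2 - 2*k - 2).
Verify: 9*k**2 + 5*k - 1 matches t_k.
Telescope: S(n) = s_(n+1) − s_(2) = 3*n**3 + 7*n**2 + 3*n - 1 − (12) = 3*n**3 + 7*n**2 + 3*n - 13.

S(n) = 3*n**3 + 7*n**2 + 3*n - 13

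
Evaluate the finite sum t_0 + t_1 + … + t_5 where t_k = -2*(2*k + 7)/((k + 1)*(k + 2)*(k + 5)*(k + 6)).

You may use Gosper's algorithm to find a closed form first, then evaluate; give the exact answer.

Σ = -144/385

Compute t_(k+1)/t_k: get (k + 1)*(k + 5)*(2*k + 9)/((k + 3)*(k + 7)*(2*k + 7)).
Factor: A=k + 1; B=k + 7; C=k**3 + 21*k**2/2 + 73*k/2 + 42.
Key eq: (k + 1)·f(k+1) = (k + 6)·f(k) + (k**3 + 21*k**2/2 + 73*k/2 + 42).
deg f ≤ 5 (via 1,1,3).
Solving with deg f ≤ 5: f(k) = k*(k + 2)*(k + 3)*(k + 4)*(k + 6)/10.
So s_k = (B(k−1)f/C)·t_k = (k*(k + 2)*(k + 6)**2/(5*(2*k + 7)))·t_k = 2*k*(-k - 6)/(5*(k**2 + 6*k + 5)).
Δs = 2*(-2*k - 7)/(k**4 + 14*k**3 + 65*k**2 + 112*k + 60), as required.
Telescoping: Σ = s_(6) − s_(0) = -144/385 − (0) = -144/385.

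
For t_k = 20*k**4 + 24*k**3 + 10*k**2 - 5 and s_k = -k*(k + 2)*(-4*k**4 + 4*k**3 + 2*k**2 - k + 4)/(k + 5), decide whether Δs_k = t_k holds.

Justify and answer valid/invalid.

Invalid: residual 3*(-16*k**5 - 128*k**4 - 132*k**3 - 49*k**2 + k + 25)/(k**2 + 11*k + 30) ≠ 0.

s_(k+1) = (4*k**6 + 28*k**5 + 70*k**4 + 77*k**3 + 29*k**2 - 17*k - 15)/(k + 6)
s_(k+1) − s_k = (20*k**6 + 196*k**5 + 490*k**4 + 434*k**3 + 148*k**2 - 52*k - 75)/(k**2 + 11*k + 30)
(s_(k+1) − s_k) − t_k = 3*(-16*k**5 - 128*k**4 - 132*k**3 - 49*k**2 + k + 25)/(k**2 + 11*k + 30)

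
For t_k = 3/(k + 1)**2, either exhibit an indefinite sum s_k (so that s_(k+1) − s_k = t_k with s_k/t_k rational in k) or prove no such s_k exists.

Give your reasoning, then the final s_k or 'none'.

no hypergeometric antidifference exists

The ratio is (k + 1)**2/(k + 2)**2.
A = k**2 + 2*k + 1, B = k**2 + 4*k + 4, C = 1.
Solve (k**2 + 2*k + 1)·f(k+1) − (k**2 + 2*k + 1)·f(k) = 1.
d = 0 from the (2,2,0) case.
Write f(k) = c0. Then LHS − RHS = -1, requiring -1 = 0: contradictory. No certificate.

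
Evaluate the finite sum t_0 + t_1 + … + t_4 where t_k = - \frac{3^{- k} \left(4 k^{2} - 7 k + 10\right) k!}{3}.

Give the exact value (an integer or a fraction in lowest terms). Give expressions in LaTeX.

r(k) = (k + 1)*(-7*k + 4*(k + 1)**2 + 3)/(3*(4*k**2 - 7*k + 10)) after simplifying.
Normal form (A,B,C) = (k/3 + 1/3, 1, k**2 - 7*k/4 + 5/2).
Key eq: (k/3 + 1/3)·f(k+1) = (1)·f(k) + (k**2 - 7*k/4 + 5/2).
Bound: deg f ≤ 1.
Match coefficients ⇒ f(k) = 3*(4*k - 3)/4.
So s_k = (B(k−1)f/C)·t_k = (3*(4*k - 3)/(4*k**2 - 7*k + 10))·t_k = -(4*k - 3)*factorial(k)/3**k.
Verify: -(4*k**2 - 7*k + 10)*factorial(k)/(3*3**k) matches t_k.
Evaluate s at k=5 and k=0: -680/81 and 3; difference -923/81.

Σ = -923/81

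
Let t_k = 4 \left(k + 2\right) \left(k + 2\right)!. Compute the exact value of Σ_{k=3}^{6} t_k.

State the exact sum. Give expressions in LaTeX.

r(k) = (k + 3)**2/(k + 2) after simplifying.
Normal form (A,B,C) = (k + 3, 1, k + 2).
Need (k + 3)·f(k+1) − (1)·f(k) = k + 2.
deg f ≤ 0 (via 1,0,1).
Solving with deg f ≤ 0: f(k) = 1.
Then R = B(k−1)f/C = 1/(k + 2), so s_k = R(k)·t_k = 4*factorial(k + 2).
Δs = 4*(k + 2)*factorial(k + 2), as required.
Σ_(k=3)^(6) t_k = s_(7) − s_(3) = 1451520 − (480) = 1451040.

Σ = 1451040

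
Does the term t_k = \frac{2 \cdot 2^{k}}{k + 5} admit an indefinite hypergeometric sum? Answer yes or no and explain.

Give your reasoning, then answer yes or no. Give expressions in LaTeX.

r(k) = 2*(k + 5)/(k + 6) after simplifying.
Normal form (A,B,C) = (2*k + 10, k + 6, 1).
Need (2*k + 10)·f(k+1) − (k + 5)·f(k) = 1.
d = -1 from the (1,1,0) case.
d = -1 < 0 ⇒ no nonzero polynomial f; not summable.

No; the degree bound rules out any f.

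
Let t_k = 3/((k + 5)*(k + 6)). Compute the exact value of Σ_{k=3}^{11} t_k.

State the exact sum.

Σ = 27/136

t_(k+1)/t_k = (k + 5)/(k + 7).
A = k + 5, B = k + 7, C = 1.
Need (k + 5)·f(k+1) − (k + 6)·f(k) = 1.
Bound: deg f ≤ 1.
A polynomial solution: f(k) = k/5.
Get s_k = R·t_k = 3*k/(5*(k + 5)) with R(k) = B(k−1)f(k)/C(k) = k*(k + 6)/5.
s_(k+1) − s_k = 3/(k**2 + 11*k + 30) = t_k.
Sum = s_(12) − s_(3); s_(12) = 36/85, s_(3) = 9/40 ⇒ 27/136.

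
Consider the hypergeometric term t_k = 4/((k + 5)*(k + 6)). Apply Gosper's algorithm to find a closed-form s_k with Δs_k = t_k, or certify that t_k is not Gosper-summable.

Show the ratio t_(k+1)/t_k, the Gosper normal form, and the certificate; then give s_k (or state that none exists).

s_k = 4*k/(5*(k + 5))

Compute t_(k+1)/t_k: get (k + 5)/(k + 7).
Normal form (A,B,C) = (k + 5, k + 7, 1).
Solve (k + 5)·f(k+1) − (k + 6)·f(k) = 1.
d = 1 from the (1,1,0) case.
Match coefficients ⇒ f(k) = k/5.
Get s_k = R·t_k = 4*k/(5*(k + 5)) with R(k) = B(k−1)f(k)/C(k) = k*(k + 6)/5.
s_(k+1) − s_k = 4/(k**2 + 11*k + 30) = t_k.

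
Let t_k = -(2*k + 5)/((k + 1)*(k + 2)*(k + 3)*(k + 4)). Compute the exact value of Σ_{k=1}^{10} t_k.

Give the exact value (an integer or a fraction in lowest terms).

Σ = -5/42

Step 1: r(k) = (k + 1)*(2*k + 7)/((k + 5)*(2*k + 5)).
Factor: A=k + 1; B=k + 5; C=k + 5/2.
Key eq: (k + 1)·f(k+1) = (k + 4)·f(k) + (k + 5/2).
deg f ≤ 3 (via 1,1,1).
Solve for f: f(k) = k*(k + 2)*(k + 4)/6 (degree 3 ≤ 3).
Then R = B(k−1)f/C = k*(k + 2)*(k + 4)**2/(3*(2*k + 5)), so s_k = R(k)·t_k = k*(-k - 4)/(3*(k**2 + 4*k + 3)).
Verify: (-2*k - 5)/(k**4 + 10*k**3 + 35*k**2 + 50*k + 24) matches t_k.
Evaluate s at k=11 and k=1: -55/168 and -5/24; difference -5/42.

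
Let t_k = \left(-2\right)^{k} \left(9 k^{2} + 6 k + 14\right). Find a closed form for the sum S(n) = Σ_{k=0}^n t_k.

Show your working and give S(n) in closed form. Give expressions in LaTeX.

S(n) = 6 \left(-2\right)^{n} n^{2} + 8 \left(-2\right)^{n} n + 10 \left(-2\right)^{n} + 4

Ratio r(k) = 2*(-9*k**2 - 24*k - 29)/(9*k**2 + 6*k + 14).
Take A(k)=-2, B(k)=1, C(k)=k**2 + 2*k/3 + 14/9.
Set up (-2)·f(k+1) − (1)·f(k) − (k**2 + 2*k/3 + 14/9) = 0.
deg f ≤ 2 (via 0,0,2).
A polynomial solution: f(k) = -(3*k**2 - 2*k + 4)/9.
So s_k = (B(k−1)f/C)·t_k = (-(3*k**2 - 2*k + 4)/(9*k**2 + 6*k + 14))·t_k = (-2)**k*(-3*k**2 + 2*k - 4).
Δs = (-2)**k*(9*k**2 + 6*k + 14), as required.
Σ_(k=0)^n t_k = s_(n+1) − s_(0) = (2*(-2)**n*(3*n**2 + 4*n + 5)) − (-4), i.e. 6*(-2)**n*n**2 + 8*(-2)**n*n + 10*(-2)**n + 4.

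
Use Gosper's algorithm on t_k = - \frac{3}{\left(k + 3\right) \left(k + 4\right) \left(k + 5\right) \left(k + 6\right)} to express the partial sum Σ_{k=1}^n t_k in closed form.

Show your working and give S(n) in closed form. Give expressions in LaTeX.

S(n) = \frac{n \left(- n^{2} - 15 n - 74\right)}{120 \left(n^{3} + 15 n^{2} + 74 n + 120\right)}

t_(k+1)/t_k = (k + 3)/(k + 7).
Take A(k)=k + 3, B(k)=k + 7, C(k)=1.
Key eq: (k + 3)·f(k+1) = (k + 6)·f(k) + (1).
Bound: deg f ≤ 3.
Solving with deg f ≤ 3: f(k) = k*(k**2 + 12*k + 47)/180.
Then R = B(k−1)f/C = k*(k + 6)*(k**2 + 12*k + 47)/180, so s_k = R(k)·t_k = k*(-k**2 - 12*k - 47)/(60*(k + 3)*(k + 4)*(k + 5)).
Check: Δs_k = -3/(k**4 + 18*k**3 + 119*k**2 + 342*k + 360). ✓
Telescope: S(n) = s_(n+1) − s_(1) = (-n**3 - 15*n**2 - 74*n - 60)/(60*(n**3 + 15*n**2 + 74*n + 120)) − (-1/120) = n*(-n**2 - 15*n - 74)/(120*(n**3 + 15*n**2 + 74*n + 120)).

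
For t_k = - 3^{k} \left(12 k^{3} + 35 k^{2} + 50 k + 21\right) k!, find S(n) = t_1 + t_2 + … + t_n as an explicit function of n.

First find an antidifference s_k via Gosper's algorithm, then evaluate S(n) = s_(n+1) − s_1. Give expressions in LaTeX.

t_(k+1)/t_k = 3*(12*k**4 + 83*k**3 + 227*k**2 + 274*k + 118)/(12*k**3 + 35*k**2 + 50*k + 21).
Factor: A=3*k + 3; B=1; C=k**3 + 35*k**2/12 + 25*k/6 + 7/4.
Need (3*k + 3)·f(k+1) − (1)·f(k) = k**3 + 35*k**2/12 + 25*k/6 + 7/4.
d = 2 from the (1,0,3) case.
Solve for f: f(k) = (4*k**2 + k + 3)/12 (degree 2 ≤ 2).
So s_k = (B(k−1)f/C)·t_k = ((4*k**2 + k + 3)/(12*k**3 + 35*k**2 + 50*k + 21))·t_k = -3**k*(4*k**2 + k + 3)*factorial(k).
s_(k+1) − s_k = -3**k*(12*k**3 + 35*k**2 + 50*k + 21)*factorial(k) = t_k.
s_(n+1) = -3**(n + 1)*(4*n**2 + 9*n + 8)*factorial(n + 1) and s_(1) = -24, so S(n) = -12*3**n*n**3*factorial(n) - 39*3**n*n**2*factorial(n) - 51*3**n*n*factorial(n) - 24*3**n*factorial(n) + 24.

S(n) = - 12 \cdot 3^{n} n^{3} n! - 39 \cdot 3^{n} n^{2} n! - 51 \cdot 3^{n} n n! - 24 \cdot 3^{n} n! + 24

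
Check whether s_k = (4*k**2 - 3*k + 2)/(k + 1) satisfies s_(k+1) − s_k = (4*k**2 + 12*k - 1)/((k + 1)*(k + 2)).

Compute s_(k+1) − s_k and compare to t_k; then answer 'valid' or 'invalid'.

s_(k+1) = (4*k**2 + 5*k + 3)/(k + 2)
s_(k+1) − s_k = (4*k**2 + 12*k - 1)/(k**2 + 3*k + 2)
(s_(k+1) − s_k) − t_k = 0

Valid — Δs_k = t_k.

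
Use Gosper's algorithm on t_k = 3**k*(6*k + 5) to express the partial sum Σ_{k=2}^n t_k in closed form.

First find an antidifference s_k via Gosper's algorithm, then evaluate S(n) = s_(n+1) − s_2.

S(n) = 9*3**n*n + 3*3**n - 36

Ratio r(k) = 3*(6*k + 11)/(6*k + 5).
So A=3 and B=1, with C=k + 5/6.
Set up (3)·f(k+1) − (1)·f(k) − (k + 5/6) = 0.
From deg A=0, deg B=0, deg C=1: d=1.
Solve for f: f(k) = (3*k - 2)/6 (degree 1 ≤ 1).
Certificate R = B(k−1)f/C = (3*k - 2)/(6*k + 5) gives s_k = 3**k*(3*k - 2).
Check: Δs_k = 3**k*(6*k + 5). ✓
s_(n+1) = 3**(n + 1)*(3*n + 1) and s_(2) = 36, so S(n) = 9*3**n*n + 3*3**n - 36.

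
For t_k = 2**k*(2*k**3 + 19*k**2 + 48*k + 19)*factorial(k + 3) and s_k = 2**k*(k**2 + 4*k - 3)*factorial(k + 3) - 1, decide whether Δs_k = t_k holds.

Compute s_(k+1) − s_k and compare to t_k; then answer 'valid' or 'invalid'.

s_(k+1) = 2**(k + 1)*(4*k + (k + 1)**2 + 1)*factorial(k + 4) - 1
s_(k+1) − s_k = 2**k*(2*k**3 + 19*k**2 + 48*k + 19)*factorial(k + 3)
(s_(k+1) − s_k) − t_k = 0

Valid: the claim telescopes to t_k.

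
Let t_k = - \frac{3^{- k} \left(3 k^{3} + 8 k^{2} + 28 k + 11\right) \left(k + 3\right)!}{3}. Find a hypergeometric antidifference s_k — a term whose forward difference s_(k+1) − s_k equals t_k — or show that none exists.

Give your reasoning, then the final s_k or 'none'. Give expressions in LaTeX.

s_k = - 3^{- k} \left(3 k^{2} - k + 3\right) \left(k + 3\right)!

Ratio r(k) = (3*k**4 + 29*k**3 + 121*k**2 + 262*k + 200)/(3*(3*k**3 + 8*k**2 + 28*k + 11)).
So A=k/3 + 4/3 and B=1, with C=k**3 + 8*k**2/3 + 28*k/3 + 11/3.
f must satisfy (k/3 + 4/3)·f(k+1) − (1)·f(k) = k**3 + 8*k**2/3 + 28*k/3 + 11/3.
deg f ≤ 2 (via 1,0,3).
A polynomial solution: f(k) = 3*k**2 - k + 3.
Then R = B(k−1)f/C = 3*(3*k**2 - k + 3)/(3*k**3 + 8*k**2 + 28*k + 11), so s_k = R(k)·t_k = -(3*k**2 - k + 3)*factorial(k + 3)/3**k.
Verify: -(3*k**3 + 8*k**2 + 28*k + 11)*factorial(k + 3)/(3*3**k) matches t_k.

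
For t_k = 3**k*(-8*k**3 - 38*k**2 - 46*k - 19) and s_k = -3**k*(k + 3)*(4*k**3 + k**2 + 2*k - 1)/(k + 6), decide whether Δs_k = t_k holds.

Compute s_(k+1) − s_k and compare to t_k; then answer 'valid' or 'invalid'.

s_(k+1) = -3**(k + 1)*(k + 4)*(2*k + 4*(k + 1)**3 + (k + 1)**2 + 1)/(k + 7)
s_(k+1) − s_k = 3**k*(-8*k**5 - 118*k**4 - 630*k**3 - 1394*k**2 - 1300*k - 453)/(k**2 + 13*k + 42)
(s_(k+1) − s_k) − t_k = 3**(k + 1)*(8*k**4 + 82*k**3 + 273*k**2 + 293*k + 115)/(k**2 + 13*k + 42)

Invalid: residual 3**(k + 1)*(8*k**4 + 82*k**3 + 273*k**2 + 293*k + 115)/(k**2 + 13*k + 42) ≠ 0.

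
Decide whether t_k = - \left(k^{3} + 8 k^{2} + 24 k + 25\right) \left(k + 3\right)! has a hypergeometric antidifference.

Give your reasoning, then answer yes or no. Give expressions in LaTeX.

Yes. s_k = - \left(k^{2} + 3 k + 3\right) \left(k + 3\right)!.

Ratio r(k) = (k**4 + 15*k**3 + 87*k**2 + 230*k + 232)/(k**3 + 8*k**2 + 24*k + 25).
Gosper form: A/B · C(k+1)/C(k) with A=k + 4, B=1, C=k**3 + 8*k**2 + 24*k + 25.
Set up (k + 4)·f(k+1) − (1)·f(k) − (k**3 + 8*k**2 + 24*k + 25) = 0.
Degrees (1,0,3) ⇒ d ≤ 2.
Solve for f: f(k) = k**2 + 3*k + 3 (degree 2 ≤ 2).
R(k) = B(k−1)·f(k)/C(k) = (k**2 + 3*k + 3)/(k**3 + 8*k**2 + 24*k + 25); s_k = R·t_k = -(k**2 + 3*k + 3)*factorial(k + 3).
s_(k+1) − s_k = -(k**3 + 8*k**2 + 24*k + 25)*factorial(k + 3) = t_k.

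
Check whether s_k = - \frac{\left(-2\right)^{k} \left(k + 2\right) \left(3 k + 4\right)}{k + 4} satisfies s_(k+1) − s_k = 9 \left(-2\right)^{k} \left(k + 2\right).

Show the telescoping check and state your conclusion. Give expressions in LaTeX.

Invalid: residual \frac{\left(-2\right)^{k + 1} \left(9 k^{2} + 57 k + 76\right)}{k^{2} + 9 k + 20} ≠ 0.

s_(k+1) = 2*(-2)**k*(k + 3)*(3*k + 7)/(k + 5)
s_(k+1) − s_k = (-2)**k*(9*k**3 + 81*k**2 + 228*k + 208)/(k**2 + 9*k + 20)
(s_(k+1) − s_k) − t_k = (-2)**(k + 1)*(9*k**2 + 57*k + 76)/(k**2 + 9*k + 20)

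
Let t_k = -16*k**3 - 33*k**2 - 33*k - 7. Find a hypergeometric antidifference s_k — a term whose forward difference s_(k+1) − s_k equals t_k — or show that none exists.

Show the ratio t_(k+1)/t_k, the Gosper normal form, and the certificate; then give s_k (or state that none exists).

s_k = k*(-4*k**3 - 3*k**2 - 4*k + 4)

The ratio is (16*k**3 + 81*k**2 + 147*k + 89)/(16*k**3 + 33*k**2 + 33*k + 7).
A = 1, B = 1, C = k**3 + 33*k**2/16 + 33*k/16 + 7/16.
Set up (1)·f(k+1) − (1)·f(k) − (k**3 + 33*k**2/16 + 33*k/16 + 7/16) = 0.
deg f ≤ 4 (via 0,0,3).
Coefficient equations give f(k) = k*(4*k**3 + 3*k**2 + 4*k - 4)/16.
Then R = B(k−1)f/C = k*(4*k**3 + 3*k**2 + 4*k - 4)/(16*k**3 + 33*k**2 + 33*k + 7), so s_k = R(k)·t_k = k*(-4*k**3 - 3*k**2 - 4*k + 4).
Δs = -16*k**3 - 33*k**2 - 33*k - 7, as required.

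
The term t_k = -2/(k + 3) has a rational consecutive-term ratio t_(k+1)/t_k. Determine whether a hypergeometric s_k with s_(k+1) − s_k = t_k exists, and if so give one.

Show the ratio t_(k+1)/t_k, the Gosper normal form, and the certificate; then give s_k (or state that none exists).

Step 1: r(k) = (k + 3)/(k + 4).
Gosper form: A/B · C(k+1)/C(k) with A=k + 3, B=k + 4, C=1.
Set up (k + 3)·f(k+1) − (k + 3)·f(k) − (1) = 0.
From deg A=1, deg B=1, deg C=0: d=0.
f = c0 ⇒ A·f(k+1) − B(k−1)·f(k) − C = -1. The system {-1 = 0} is inconsistent; no antidifference.

not Gosper-summable; s_k does not exist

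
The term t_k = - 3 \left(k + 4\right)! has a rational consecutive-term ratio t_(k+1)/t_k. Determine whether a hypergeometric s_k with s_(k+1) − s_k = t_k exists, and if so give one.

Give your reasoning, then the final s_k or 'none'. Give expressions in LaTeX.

no hypergeometric antidifference exists

Compute t_(k+1)/t_k: get k + 5.
Take A(k)=k + 5, B(k)=1, C(k)=1.
Need (k + 5)·f(k+1) − (1)·f(k) = 1.
deg f ≤ -1 (via 1,0,0).
Bound -1 < 0, so the key equation has no polynomial solution.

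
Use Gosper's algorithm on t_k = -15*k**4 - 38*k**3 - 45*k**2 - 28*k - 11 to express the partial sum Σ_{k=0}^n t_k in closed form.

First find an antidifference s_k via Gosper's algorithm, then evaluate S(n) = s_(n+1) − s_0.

S(n) = -3*n**5 - 17*n**4 - 39*n**3 - 46*n**2 - 32*n - 11

t_(k+1)/t_k = (15*k**4 + 98*k**3 + 249*k**2 + 292*k + 137)/(15*k**4 + 38*k**3 + 45*k**2 + 28*k + 11).
Take A(k)=1, B(k)=1, C(k)=k**4 + 38*k**3/15 + 3*k**2 + 28*k/15 + 11/15.
f must satisfy (1)·f(k+1) − (1)·f(k) = k**4 + 38*k**3/15 + 3*k**2 + 28*k/15 + 11/15.
deg f ≤ 5 (via 0,0,4).
Solving with deg f ≤ 5: f(k) = k*(3*k**4 + 2*k**3 + k**2 + k + 4)/15.
Get s_k = R·t_k = k*(-3*k**4 - 2*k**3 - k**2 - k - 4) with R(k) = B(k−1)f(k)/C(k) = k*(3*k**4 + 2*k**3 + k**2 + k + 4)/(15*k**4 + 38*k**3 + 45*k**2 + 28*k + 11).
Verify: -15*k**4 - 38*k**3 - 45*k**2 - 28*k - 11 matches t_k.
Σ_(k=0)^n t_k = s_(n+1) − s_(0) = (-3*n**5 - 17*n**4 - 39*n**3 - 46*n**2 - 32*n - 11) − (0), i.e. -3*n**5 - 17*n**4 - 39*n**3 - 46*n**2 - 32*n - 11.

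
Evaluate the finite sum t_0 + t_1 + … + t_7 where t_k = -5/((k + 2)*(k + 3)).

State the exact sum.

t_(k+1)/t_k = (k + 2)/(k + 4).
Normal form (A,B,C) = (k + 2, k + 4, 1).
Solve (k + 2)·f(k+1) − (k + 3)·f(k) = 1.
Bound: deg f ≤ 1.
Coefficient equations give f(k) = k/2.
Get s_k = R·t_k = -5*k/(2*k + 4) with R(k) = B(k−1)f(k)/C(k) = k*(k + 3)/2.
Δs = -5/(k**2 + 5*k + 6), as required.
Telescoping: Σ = s_(8) − s_(0) = -2 − (0) = -2.

Σ = -2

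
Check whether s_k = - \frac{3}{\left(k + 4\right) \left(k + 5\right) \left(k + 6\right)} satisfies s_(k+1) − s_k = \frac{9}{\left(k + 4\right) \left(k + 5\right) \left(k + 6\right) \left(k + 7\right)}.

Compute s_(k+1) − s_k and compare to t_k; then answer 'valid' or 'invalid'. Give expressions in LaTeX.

s_(k+1) = -3/((k + 5)*(k + 6)*(k + 7))
s_(k+1) − s_k = 9/((k + 4)*(k + 5)*(k + 6)*(k + 7))
(s_(k+1) − s_k) − t_k = 0

valid; difference matches t_k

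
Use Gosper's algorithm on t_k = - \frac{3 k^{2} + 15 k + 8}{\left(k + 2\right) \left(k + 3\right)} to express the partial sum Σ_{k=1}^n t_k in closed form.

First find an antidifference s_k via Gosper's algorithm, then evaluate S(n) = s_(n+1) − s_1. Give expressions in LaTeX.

Step 1: r(k) = (k + 2)*(15*k + 3*(k + 1)**2 + 23)/((k + 4)*(3*k**2 + 15*k + 8)).
Gosper form: A/B · C(k+1)/C(k) with A=k + 2, B=k + 4, C=k**2 + 5*k + 8/3.
Solve (k + 2)·f(k+1) − (k + 3)·f(k) = k**2 + 5*k + 8/3.
d = 2 from the (1,1,2) case.
Solving with deg f ≤ 2: f(k) = k*(3*k + 1)/3.
So s_k = (B(k−1)f/C)·t_k = (k*(k + 3)*(3*k + 1)/(3*k**2 + 15*k + 8))·t_k = k*(-3*k - 1)/(k + 2).
s_(k+1) − s_k = (-3*k**2 - 15*k - 8)/(k**2 + 5*k + 6) = t_k.
Evaluate: s_(n+1) = (-3*n**2 - 7*n - 4)/(n + 3); subtract s_(1) = -4/3 ⇒ S(n) = n*(-9*n - 17)/(3*(n + 3)).

S(n) = \frac{n \left(- 9 n - 17\right)}{3 \left(n + 3\right)}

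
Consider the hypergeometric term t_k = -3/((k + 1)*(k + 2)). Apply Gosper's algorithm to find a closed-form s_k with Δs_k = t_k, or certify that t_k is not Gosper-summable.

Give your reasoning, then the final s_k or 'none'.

Ratio r(k) = (k + 1)/(k + 3).
A = k + 1, B = k + 3, C = 1.
Key eq: (k + 1)·f(k+1) = (k + 2)·f(k) + (1).
Bound: deg f ≤ 1.
Match coefficients ⇒ f(k) = k.
Get s_k = R·t_k = -3*k/(k + 1) with R(k) = B(k−1)f(k)/C(k) = k*(k + 2).
Δs = -3/(k**2 + 3*k + 2), as required.

s_k = -3*k/(k + 1)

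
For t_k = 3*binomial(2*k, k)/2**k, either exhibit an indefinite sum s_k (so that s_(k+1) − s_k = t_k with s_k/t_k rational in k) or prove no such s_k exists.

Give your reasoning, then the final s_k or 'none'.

not Gosper-summable; s_k does not exist

Compute t_(k+1)/t_k: get (2*k + 1)/(k + 1).
Normal form (A,B,C) = (2*k + 1, k + 1, 1).
Set up (2*k + 1)·f(k+1) − (k)·f(k) − (1) = 0.
Bound: deg f ≤ -1.
Negative degree bound (-1): no f exists, t_k not Gosper-summable.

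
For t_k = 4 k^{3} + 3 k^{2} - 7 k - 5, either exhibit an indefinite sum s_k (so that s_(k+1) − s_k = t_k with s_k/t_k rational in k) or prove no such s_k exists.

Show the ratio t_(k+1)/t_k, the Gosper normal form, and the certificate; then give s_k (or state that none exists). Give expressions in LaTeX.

Compute t_(k+1)/t_k: get (4*k**3 + 15*k**2 + 11*k - 5)/(4*k**3 + 3*k**2 - 7*k - 5).
So A=1 and B=1, with C=k**3 + 3*k**2/4 - 7*k/4 - 5/4.
Key eq: (1)·f(k+1) = (1)·f(k) + (k**3 + 3*k**2/4 - 7*k/4 - 5/4).
From deg A=0, deg B=0, deg C=3: d=4.
Solve for f: f(k) = k*(k**3 - k**2 - 4*k - 1)/4 (degree 4 ≤ 4).
Certificate R = B(k−1)f/C = k*(k**3 - k**2 - 4*k - 1)/(4*k**3 + 3*k**2 - 7*k - 5) gives s_k = k*(k**3 - k**2 - 4*k - 1).
s_(k+1) − s_k = 4*k**3 + 3*k**2 - 7*k - 5 = t_k.

s_k = k \left(k^{3} - k^{2} - 4 k - 1\right)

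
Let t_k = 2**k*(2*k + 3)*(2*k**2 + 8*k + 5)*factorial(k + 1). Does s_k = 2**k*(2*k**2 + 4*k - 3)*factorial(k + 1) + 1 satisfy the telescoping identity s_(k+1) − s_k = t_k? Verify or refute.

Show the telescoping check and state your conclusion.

s_(k+1) = 2**(k + 1)*(4*k + 2*(k + 1)**2 + 1)*factorial(k + 2) + 1
s_(k+1) − s_k = 2**k*(2*k + 3)*(2*k**2 + 8*k + 5)*factorial(k + 1)
(s_(k+1) − s_k) − t_k = 0

Valid: the claim telescopes to t_k.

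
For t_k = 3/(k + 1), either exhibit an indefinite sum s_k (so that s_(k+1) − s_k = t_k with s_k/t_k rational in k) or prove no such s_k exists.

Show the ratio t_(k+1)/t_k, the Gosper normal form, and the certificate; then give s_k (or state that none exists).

Compute t_(k+1)/t_k: get (k + 1)/(k + 2).
Factor: A=k + 1; B=k + 2; C=1.
Solve (k + 1)·f(k+1) − (k + 1)·f(k) = 1.
Bound: deg f ≤ 0.
f = c0 ⇒ A·f(k+1) − B(k−1)·f(k) − C = -1. The system {-1 = 0} is inconsistent; no antidifference.

none — t_k is not Gosper-summable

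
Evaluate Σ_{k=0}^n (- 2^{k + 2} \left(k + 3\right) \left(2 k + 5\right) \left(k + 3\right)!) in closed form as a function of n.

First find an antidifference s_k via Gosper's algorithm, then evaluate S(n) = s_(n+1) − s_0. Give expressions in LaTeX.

t_(k+1)/t_k = (k + 4)**2*(4*k + 14)/((k + 3)*(2*k + 5)).
Factor: A=2*k + 8; B=1; C=k**2 + 11*k/2 + 15/2.
f must satisfy (2*k + 8)·f(k+1) − (1)·f(k) = k**2 + 11*k/2 + 15/2.
Bound: deg f ≤ 1.
Solve for f: f(k) = (k + 1)/2 (degree 1 ≤ 1).
Get s_k = R·t_k = -2**(k + 2)*(k + 1)*factorial(k + 3) with R(k) = B(k−1)f(k)/C(k) = (k + 1)/((k + 3)*(2*k + 5)).
Verify: -2**(k + 2)*(k + 3)*(2*k + 5)*factorial(k + 3) matches t_k.
Telescope: S(n) = s_(n+1) − s_(0) = -2**(n + 3)*(n + 2)*factorial(n + 4) − (-24) = -8*2**n*n*factorial(n + 4) - 16*2**n*factorial(n + 4) + 24.

S(n) = - 8 \cdot 2^{n} n \left(n + 4\right)! - 16 \cdot 2^{n} \left(n + 4\right)! + 24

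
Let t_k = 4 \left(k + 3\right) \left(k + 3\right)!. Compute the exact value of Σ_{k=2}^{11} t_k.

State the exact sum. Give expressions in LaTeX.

The ratio is (k + 4)**2/(k + 3).
Factor: A=k + 4; B=1; C=k + 3.
Need (k + 4)·f(k+1) − (1)·f(k) = k + 3.
Degrees (1,0,1) ⇒ d ≤ 0.
Solve for f: f(k) = 1 (degree 0 ≤ 0).
Then R = B(k−1)f/C = 1/(k + 3), so s_k = R(k)·t_k = 4*factorial(k + 3).
Check: Δs_k = 4*(k + 3)*factorial(k + 3). ✓
Evaluate s at k=12 and k=2: 5230697472000 and 480; difference 5230697471520.

Σ = 5230697471520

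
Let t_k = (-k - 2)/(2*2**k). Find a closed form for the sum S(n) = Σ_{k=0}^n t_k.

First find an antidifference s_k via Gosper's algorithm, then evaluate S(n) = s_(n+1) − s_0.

S(n) = (-6*2**n + n + 4)/(2*2**n)

Compute t_(k+1)/t_k: get (k + 3)/(2*(k + 2)).
Factor: A=1/2; B=1; C=k + 2.
Solve (1/2)·f(k+1) − (1)·f(k) = k + 2.
Degrees (0,0,1) ⇒ d ≤ 1.
Solve for f: f(k) = -2*(k + 3) (degree 1 ≤ 1).
Get s_k = R·t_k = (k + 3)/2**k with R(k) = B(k−1)f(k)/C(k) = -2*(k + 3)/(k + 2).
Check: Δs_k = (-k - 2)/(2*2**k). ✓
Telescope: S(n) = s_(n+1) − s_(0) = 2**(-n - 1)*(n + 4) − (3) = (-6*2**n + n + 4)/(2*2**n).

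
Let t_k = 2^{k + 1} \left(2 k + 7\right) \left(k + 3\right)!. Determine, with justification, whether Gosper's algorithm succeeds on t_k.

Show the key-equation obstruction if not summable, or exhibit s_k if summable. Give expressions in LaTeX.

Yes. s_k = 2^{k + 1} \left(k + 3\right)!.

Compute t_(k+1)/t_k: get 2*(k + 4)*(2*k + 9)/(2*k + 7).
Factor: A=2*k + 8; B=1; C=k + 7/2.
f must satisfy (2*k + 8)·f(k+1) − (1)·f(k) = k + 7/2.
deg f ≤ 0 (via 1,0,1).
Solving with deg f ≤ 0: f(k) = 1/2.
Certificate R = B(k−1)f/C = 1/(2*k + 7) gives s_k = 2**(k + 1)*factorial(k + 3).
Δs = 2**(k + 1)*(2*k + 7)*factorial(k + 3), as required.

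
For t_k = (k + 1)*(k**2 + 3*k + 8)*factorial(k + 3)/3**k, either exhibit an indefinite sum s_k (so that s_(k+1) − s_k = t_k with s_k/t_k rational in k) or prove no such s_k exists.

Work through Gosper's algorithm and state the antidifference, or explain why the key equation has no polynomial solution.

s_k = 3**(1 - k)*k*(k + 1)*factorial(k + 3)

Compute t_(k+1)/t_k: get (k + 2)*(k + 4)*(3*k + (k + 1)**2 + 11)/(3*(k + 1)*(k**2 + 3*k + 8)).
A = k/3 + 4/3, B = 1, C = k**3 + 4*k**2 + 11*k + 8.
Solve (k/3 + 4/3)·f(k+1) − (1)·f(k) = k**3 + 4*k**2 + 11*k + 8.
Bound: deg f ≤ 2.
A polynomial solution: f(k) = 3*k*(k + 1).
Then R = B(k−1)f/C = 3*k/(k**2 + 3*k + 8), so s_k = R(k)·t_k = 3**(1 - k)*k*(k + 1)*factorial(k + 3).
Check: Δs_k = (k + 1)*(k**2 + 3*k + 8)*factorial(k + 3)/3**k. ✓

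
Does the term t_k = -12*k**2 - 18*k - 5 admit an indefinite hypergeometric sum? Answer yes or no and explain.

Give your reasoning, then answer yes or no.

Yes. s_k = k*(-4*k**2 - 3*k + 2).

Compute t_(k+1)/t_k: get (12*k**2 + 42*k + 35)/(12*k**2 + 18*k + 5).
A = 1, B = 1, C = k**2 + 3*k/2 + 5/12.
Solve (1)·f(k+1) − (1)·f(k) = k**2 + 3*k/2 + 5/12.
Bound: deg f ≤ 3.
Match coefficients ⇒ f(k) = k*(4*k**2 + 3*k - 2)/12.
Then R = B(k−1)f/C = k*(4*k**2 + 3*k - 2)/(12*k**2 + 18*k + 5), so s_k = R(k)·t_k = k*(-4*k**2 - 3*k + 2).
Verify: -12*k**2 - 18*k - 5 matches t_k.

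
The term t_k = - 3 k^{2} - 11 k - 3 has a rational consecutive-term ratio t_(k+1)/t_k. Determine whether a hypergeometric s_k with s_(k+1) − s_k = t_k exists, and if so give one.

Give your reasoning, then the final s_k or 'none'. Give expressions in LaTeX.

s_k = k \left(- k^{2} - 4 k + 2\right)

Step 1: r(k) = (3*k**2 + 17*k + 17)/(3*k**2 + 11*k + 3).
Gosper form: A/B · C(k+1)/C(k) with A=1, B=1, C=k**2 + 11*k/3 + 1.
Key eq: (1)·f(k+1) = (1)·f(k) + (k**2 + 11*k/3 + 1).
Bound: deg f ≤ 3.
A polynomial solution: f(k) = k*(k**2 + 4*k - 2)/3.
Then R = B(k−1)f/C = k*(k**2 + 4*k - 2)/(3*k**2 + 11*k + 3), so s_k = R(k)·t_k = k*(-k**2 - 4*k + 2).
s_(k+1) − s_k = -3*k**2 - 11*k - 3 = t_k.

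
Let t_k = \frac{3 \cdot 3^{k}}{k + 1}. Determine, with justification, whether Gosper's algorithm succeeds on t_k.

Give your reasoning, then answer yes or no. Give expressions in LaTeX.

No — t_k has no hypergeometric antidifference.

r(k) = 3*(k + 1)/(k + 2) after simplifying.
Take A(k)=3*k + 3, B(k)=k + 2, C(k)=1.
Set up (3*k + 3)·f(k+1) − (k + 1)·f(k) − (1) = 0.
deg f ≤ -1 (via 1,1,0).
Negative degree bound (-1): no f exists, t_k not Gosper-summable.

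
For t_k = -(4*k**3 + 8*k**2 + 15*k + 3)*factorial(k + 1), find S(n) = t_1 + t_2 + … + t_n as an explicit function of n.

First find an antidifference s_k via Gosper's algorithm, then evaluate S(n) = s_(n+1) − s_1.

S(n) = -4*n**4*factorial(n) - 16*n**3*factorial(n) - 23*n**2*factorial(n) - 17*n*factorial(n) - 6*factorial(n) + 6

r(k) = (4*k**4 + 28*k**3 + 83*k**2 + 116*k + 60)/(4*k**3 + 8*k**2 + 15*k + 3) after simplifying.
So A=k + 2 and B=1, with C=k**3 + 2*k**2 + 15*k/4 + 3/4.
Set up (k + 2)·f(k+1) − (1)·f(k) − (k**3 + 2*k**2 + 15*k/4 + 3/4) = 0.
Degrees (1,0,3) ⇒ d ≤ 2.
Match coefficients ⇒ f(k) = (4*k**2 - 4*k + 3)/4.
R(k) = B(k−1)·f(k)/C(k) = (4*k**2 - 4*k + 3)/(4*k**3 + 8*k**2 + 15*k + 3); s_k = R·t_k = -(4*k**2 - 4*k + 3)*factorial(k + 1).
Check: Δs_k = -(4*k**3 + 8*k**2 + 15*k + 3)*factorial(k + 1). ✓
s_(n+1) = -(4*n**2 + 4*n + 3)*factorial(n + 2) and s_(1) = -6, so S(n) = -4*n**4*factorial(n) - 16*n**3*factorial(n) - 23*n**2*factorial(n) - 17*n*factorial(n) - 6*factorial(n) + 6.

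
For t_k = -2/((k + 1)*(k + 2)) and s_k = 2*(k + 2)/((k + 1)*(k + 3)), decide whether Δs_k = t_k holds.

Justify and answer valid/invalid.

s_(k+1) = 2*(k + 3)/((k + 2)*(k + 4))
s_(k+1) − s_k = 2*(-k**2 - 5*k - 7)/(k**4 + 10*k**3 + 35*k**2 + 50*k + 24)
(s_(k+1) − s_k) − t_k = 2*(2*k + 5)/(k**4 + 10*k**3 + 35*k**2 + 50*k + 24)

Invalid: residual 2*(2*k + 5)/(k**4 + 10*k**3 + 35*k**2 + 50*k + 24) ≠ 0.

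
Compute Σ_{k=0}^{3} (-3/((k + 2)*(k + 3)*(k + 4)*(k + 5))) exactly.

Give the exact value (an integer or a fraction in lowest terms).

r(k) = (k + 2)/(k + 6) after simplifying.
So A=k + 2 and B=k + 6, with C=1.
Need (k + 2)·f(k+1) − (k + 5)·f(k) = 1.
d = 3 from the (1,1,0) case.
Solving with deg f ≤ 3: f(k) = k*(k**2 + 9*k + 26)/72.
Certificate R = B(k−1)f/C = k*(k + 5)*(k**2 + 9*k + 26)/72 gives s_k = k*(-k**2 - 9*k - 26)/(24*(k + 2)*(k + 3)*(k + 4)).
Check: Δs_k = -3/(k**4 + 14*k**3 + 71*k**2 + 154*k + 120). ✓
Evaluate s at k=4 and k=0: -13/336 and 0; difference -13/336.

Σ = -13/336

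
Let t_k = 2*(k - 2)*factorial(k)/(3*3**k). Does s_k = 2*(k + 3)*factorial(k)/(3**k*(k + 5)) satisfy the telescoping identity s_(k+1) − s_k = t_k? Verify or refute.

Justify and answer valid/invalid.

s_(k+1) = 2*(k + 4)*factorial(k + 1)/(3*3**k*(k + 6))
s_(k+1) − s_k = 2*(k**3 + 7*k**2 + 2*k - 34)*factorial(k)/(3*3**k*(k + 5)*(k + 6))
(s_(k+1) − s_k) − t_k = -4*(k**2 + 3*k - 13)*factorial(k)/(3*3**k*(k + 5)*(k + 6))

Invalid: residual -4*(k**2 + 3*k - 13)*factorial(k)/(3*3**k*(k + 5)*(k + 6)) ≠ 0.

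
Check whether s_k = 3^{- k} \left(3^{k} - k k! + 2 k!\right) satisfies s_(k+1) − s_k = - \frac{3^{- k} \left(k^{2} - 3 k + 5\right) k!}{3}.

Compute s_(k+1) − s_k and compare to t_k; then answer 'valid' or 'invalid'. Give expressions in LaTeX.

s_(k+1) = (3*3**k - k**2*factorial(k) + factorial(k))/(3*3**k)
s_(k+1) − s_k = -(k**2 - 3*k + 5)*factorial(k)/(3*3**k)
(s_(k+1) − s_k) − t_k = 0

Valid: the claim telescopes to t_k.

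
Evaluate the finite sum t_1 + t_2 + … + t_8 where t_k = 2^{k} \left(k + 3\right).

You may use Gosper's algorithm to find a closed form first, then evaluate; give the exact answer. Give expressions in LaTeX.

Σ = 5116

Ratio r(k) = 2*(k + 4)/(k + 3).
So A=2 and B=1, with C=k + 3.
Solve (2)·f(k+1) − (1)·f(k) = k + 3.
Degrees (0,0,1) ⇒ d ≤ 1.
Coefficient equations give f(k) = k + 1.
Get s_k = R·t_k = 2**k*(k + 1) with R(k) = B(k−1)f(k)/C(k) = (k + 1)/(k + 3).
Check: Δs_k = 2**k*(k + 3). ✓
Evaluate s at k=9 and k=1: 5120 and 4; difference 5116.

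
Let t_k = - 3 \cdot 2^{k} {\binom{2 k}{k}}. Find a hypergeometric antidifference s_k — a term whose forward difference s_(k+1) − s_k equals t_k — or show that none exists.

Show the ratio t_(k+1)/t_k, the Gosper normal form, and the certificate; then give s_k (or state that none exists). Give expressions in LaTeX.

Step 1: r(k) = 4*(2*k + 1)/(k + 1).
Gosper form: A/B · C(k+1)/C(k) with A=8*k + 4, B=k + 1, C=1.
Set up (8*k + 4)·f(k+1) − (k)·f(k) − (1) = 0.
From deg A=1, deg B=1, deg C=0: d=-1.
Bound -1 < 0, so the key equation has no polynomial solution.

not Gosper-summable; s_k does not exist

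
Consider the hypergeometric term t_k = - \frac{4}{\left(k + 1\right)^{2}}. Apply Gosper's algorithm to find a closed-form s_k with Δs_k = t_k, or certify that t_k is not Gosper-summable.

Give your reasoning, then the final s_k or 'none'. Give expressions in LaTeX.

The ratio is (k + 1)**2/(k + 2)**2.
Factor: A=k**2 + 2*k + 1; B=k**2 + 4*k + 4; C=1.
Set up (k**2 + 2*k + 1)·f(k+1) − (k**2 + 2*k + 1)·f(k) − (1) = 0.
Degrees (2,2,0) ⇒ d ≤ 0.
f = c0 ⇒ A·f(k+1) − B(k−1)·f(k) − C = -1. The system {-1 = 0} is inconsistent; no antidifference.

none — t_k is not Gosper-summable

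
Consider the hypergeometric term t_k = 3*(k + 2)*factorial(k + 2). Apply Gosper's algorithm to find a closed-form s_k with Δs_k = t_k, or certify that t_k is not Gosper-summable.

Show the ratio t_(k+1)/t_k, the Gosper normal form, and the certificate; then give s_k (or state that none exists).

s_k = 3*factorial(k + 2)

Ratio r(k) = (k + 3)**2/(k + 2).
Normal form (A,B,C) = (k + 3, 1, k + 2).
Key eq: (k + 3)·f(k+1) = (1)·f(k) + (k + 2).
Bound: deg f ≤ 0.
Solve for f: f(k) = 1 (degree 0 ≤ 0).
Then R = B(k−1)f/C = 1/(k + 2), so s_k = R(k)·t_k = 3*factorial(k + 2).
Check: Δs_k = 3*(k + 2)*factorial(k + 2). ✓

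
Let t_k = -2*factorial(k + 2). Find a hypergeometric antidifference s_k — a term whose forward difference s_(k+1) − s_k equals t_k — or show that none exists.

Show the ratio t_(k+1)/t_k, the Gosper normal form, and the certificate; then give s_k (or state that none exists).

t_(k+1)/t_k = k + 3.
Factor: A=k + 3; B=1; C=1.
Solve (k + 3)·f(k+1) − (1)·f(k) = 1.
From deg A=1, deg B=0, deg C=0: d=-1.
Bound -1 < 0, so the key equation has no polynomial solution.

not Gosper-summable; s_k does not exist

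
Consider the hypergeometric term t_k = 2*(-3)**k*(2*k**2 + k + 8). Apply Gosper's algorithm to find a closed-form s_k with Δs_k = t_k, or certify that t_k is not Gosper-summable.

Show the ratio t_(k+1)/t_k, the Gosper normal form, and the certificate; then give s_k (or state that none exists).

s_k = (-3)**k*(-k**2 + k - 4)

Compute t_(k+1)/t_k: get 3*(-2*k**2 - 5*k - 11)/(2*k**2 + k + 8).
So A=-3 and B=1, with C=k**2 + k/2 + 4.
Solve (-3)·f(k+1) − (1)·f(k) = k**2 + k/2 + 4.
deg f ≤ 2 (via 0,0,2).
Solving with deg f ≤ 2: f(k) = -(k**2 - k + 4)/4.
Get s_k = R·t_k = (-3)**k*(-k**2 + k - 4) with R(k) = B(k−1)f(k)/C(k) = -(k**2 - k + 4)/(2*(2*k**2 + k + 8)).
Check: Δs_k = 2*(-3)**k*(2*k**2 + k + 8). ✓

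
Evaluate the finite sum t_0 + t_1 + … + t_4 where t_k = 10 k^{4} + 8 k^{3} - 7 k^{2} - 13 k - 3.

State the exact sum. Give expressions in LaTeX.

r(k) = (10*k**4 + 48*k**3 + 77*k**2 + 37*k - 5)/(10*k**4 + 8*k**3 - 7*k**2 - 13*k - 3) after simplifying.
Take A(k)=1, B(k)=1, C(k)=k**4 + 4*k**3/5 - 7*k**2/10 - 13*k/10 - 3/10.
Solve (1)·f(k+1) − (1)·f(k) = k**4 + 4*k**3/5 - 7*k**2/10 - 13*k/10 - 3/10.
deg f ≤ 5 (via 0,0,4).
Coefficient equations give f(k) = k*(2*k**4 - 3*k**3 - 3*k**2 - k + 2)/10.
Then R = B(k−1)f/C = k*(2*k**4 - 3*k**3 - 3*k**2 - k + 2)/(10*k**4 + 8*k**3 - 7*k**2 - 13*k - 3), so s_k = R(k)·t_k = k*(2*k**4 - 3*k**3 - 3*k**2 - k + 2).
s_(k+1) − s_k = 10*k**4 + 8*k**3 - 7*k**2 - 13*k - 3 = t_k.
Σ_(k=0)^(4) t_k = s_(5) − s_(0) = 3985 − (0) = 3985.

Σ = 3985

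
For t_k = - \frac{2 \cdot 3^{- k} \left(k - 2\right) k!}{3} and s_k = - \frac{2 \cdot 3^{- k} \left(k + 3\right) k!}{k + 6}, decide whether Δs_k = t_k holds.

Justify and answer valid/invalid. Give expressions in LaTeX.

Invalid: residual \frac{2 \cdot 3^{- k} \left(k^{2} + 4 k - 15\right) k!}{\left(k + 6\right) \left(k + 7\right)} ≠ 0.

s_(k+1) = -2*(k + 4)*factorial(k + 1)/(3*3**k*(k + 7))
s_(k+1) − s_k = -2*(k**3 + 8*k**2 + 4*k - 39)*factorial(k)/(3*3**k*(k + 6)*(k + 7))
(s_(k+1) − s_k) − t_k = 2*(k**2 + 4*k - 15)*factorial(k)/(3**k*(k + 6)*(k + 7))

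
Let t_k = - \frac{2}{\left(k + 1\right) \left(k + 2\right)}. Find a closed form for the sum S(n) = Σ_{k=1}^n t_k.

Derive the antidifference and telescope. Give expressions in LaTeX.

t_(k+1)/t_k = (k + 1)/(k + 3).
A = k + 1, B = k + 3, C = 1.
Key eq: (k + 1)·f(k+1) = (k + 2)·f(k) + (1).
Degrees (1,1,0) ⇒ d ≤ 1.
Match coefficients ⇒ f(k) = k.
Certificate R = B(k−1)f/C = k*(k + 2) gives s_k = -2*k/(k + 1).
s_(k+1) − s_k = -2/(k**2 + 3*k + 2) = t_k.
Σ_(k=1)^n t_k = s_(n+1) − s_(1) = (2*(-n - 1)/(n + 2)) − (-1), i.e. -n/(n + 2).

S(n) = - \frac{n}{n + 2}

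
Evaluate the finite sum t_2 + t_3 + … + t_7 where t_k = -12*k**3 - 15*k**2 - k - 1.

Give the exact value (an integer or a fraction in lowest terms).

r(k) = (12*k**3 + 51*k**2 + 67*k + 29)/(12*k**3 + 15*k**2 + k + 1) after simplifying.
A = 1, B = 1, C = k**3 + 5*k**2/4 + k/12 + 1/12.
Key eq: (1)·f(k+1) = (1)·f(k) + (k**3 + 5*k**2/4 + k/12 + 1/12).
d = 4 from the (0,0,3) case.
Solving with deg f ≤ 4: f(k) = k*(3*k**3 - k**2 - 4*k + 3)/12.
R(k) = B(k−1)·f(k)/C(k) = k*(3*k**3 - k**2 - 4*k + 3)/(12*k**3 + 15*k**2 + k + 1); s_k = R·t_k = k*(-3*k**3 + k**2 + 4*k - 3).
Verify: -12*k**3 - 15*k**2 - k - 1 matches t_k.
Telescoping: Σ = s_(8) − s_(2) = -11544 − (-30) = -11514.

Σ = -11514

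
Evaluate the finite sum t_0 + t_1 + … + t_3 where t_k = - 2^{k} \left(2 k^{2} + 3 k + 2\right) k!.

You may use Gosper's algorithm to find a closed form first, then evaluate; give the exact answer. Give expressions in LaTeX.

t_(k+1)/t_k = 2*(2*k**3 + 9*k**2 + 14*k + 7)/(2*k**2 + 3*k + 2).
Gosper form: A/B · C(k+1)/C(k) with A=2*k + 2, B=1, C=k**2 + 3*k/2 + 1.
Need (2*k + 2)·f(k+1) − (1)·f(k) = k**2 + 3*k/2 + 1.
deg f ≤ 1 (via 1,0,2).
Solving with deg f ≤ 1: f(k) = k/2.
So s_k = (B(k−1)f/C)·t_k = (k/(2*k**2 + 3*k + 2))·t_k = -2**k*k*factorial(k).
Verify: -2**k*(2*k**2 + 3*k + 2)*factorial(k) matches t_k.
Sum = s_(4) − s_(0); s_(4) = -1536, s_(0) = 0 ⇒ -1536.

Σ = -1536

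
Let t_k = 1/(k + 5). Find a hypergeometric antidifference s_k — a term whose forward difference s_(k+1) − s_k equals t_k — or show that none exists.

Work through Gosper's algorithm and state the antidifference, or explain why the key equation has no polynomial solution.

not Gosper-summable; s_k does not exist

Step 1: r(k) = (k + 5)/(k + 6).
Factor: A=k + 5; B=k + 6; C=1.
Key eq: (k + 5)·f(k+1) = (k + 5)·f(k) + (1).
Degrees (1,1,0) ⇒ d ≤ 0.
Put f(k) = c0: A·f(k+1) − B(k−1)·f(k) − C = -1; need -1 = 0 — inconsistent ⇒ no f, not summable.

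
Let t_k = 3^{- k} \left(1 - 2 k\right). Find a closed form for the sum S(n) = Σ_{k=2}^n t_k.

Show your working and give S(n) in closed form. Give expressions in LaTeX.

t_(k+1)/t_k = (2*k + 1)/(3*(2*k - 1)).
So A=1/3 and B=1, with C=k - 1/2.
Need (1/3)·f(k+1) − (1)·f(k) = k - 1/2.
deg f ≤ 1 (via 0,0,1).
Coefficient equations give f(k) = -3*k/2.
Get s_k = R·t_k = 3**(1 - k)*k with R(k) = B(k−1)f(k)/C(k) = -3*k/(2*k - 1).
Check: Δs_k = (1 - 2*k)/3**k. ✓
Telescope: S(n) = s_(n+1) − s_(2) = (n + 1)/3**n − (2/3) = -2/3 + n/3**n + 3**(-n).

S(n) = - \frac{2}{3} + 3^{- n} n + 3^{- n}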